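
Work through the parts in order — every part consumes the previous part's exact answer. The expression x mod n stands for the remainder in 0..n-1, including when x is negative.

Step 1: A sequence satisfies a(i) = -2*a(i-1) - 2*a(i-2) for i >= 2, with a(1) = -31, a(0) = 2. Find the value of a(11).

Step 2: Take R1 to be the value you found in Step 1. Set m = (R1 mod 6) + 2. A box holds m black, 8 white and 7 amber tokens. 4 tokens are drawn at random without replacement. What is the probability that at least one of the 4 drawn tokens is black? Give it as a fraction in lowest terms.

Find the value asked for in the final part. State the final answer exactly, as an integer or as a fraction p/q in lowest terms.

Step 1: a(2) = -2*(-31) - 2*(2) = 58; iterating: a(2)=58, a(3)=-54, a(4)=-8, a(5)=124, a(6)=-232, a(7)=216, a(8)=32, a(9)=-496, a(10)=928, a(11)=-864; answer -864
Step 2: R1 = -864; m = 2; total draws C(17,4) = 2380; complement C(15,4) = 1365; favorable 2380 - 1365 = 1015; P = 29/68; answer 29/68

29/68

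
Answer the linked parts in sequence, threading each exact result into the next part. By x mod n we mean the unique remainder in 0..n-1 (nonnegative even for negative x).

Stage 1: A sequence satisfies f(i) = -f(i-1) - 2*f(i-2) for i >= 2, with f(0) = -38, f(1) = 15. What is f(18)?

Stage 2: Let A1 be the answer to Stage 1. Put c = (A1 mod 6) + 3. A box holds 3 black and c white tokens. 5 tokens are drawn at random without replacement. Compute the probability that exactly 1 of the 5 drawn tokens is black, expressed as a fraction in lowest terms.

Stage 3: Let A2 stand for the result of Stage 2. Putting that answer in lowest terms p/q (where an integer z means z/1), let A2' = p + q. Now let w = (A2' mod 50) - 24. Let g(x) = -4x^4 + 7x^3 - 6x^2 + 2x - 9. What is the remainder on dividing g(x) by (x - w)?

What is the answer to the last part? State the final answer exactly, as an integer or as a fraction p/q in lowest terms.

-292393

Stage 1: f(2) = -1*(15) - 2*(-38) = 61; iterating: f(2)=61, f(3)=-91, f(4)=-31, f(5)=213, f(6)=-151, f(7)=-275, f(8)=577, f(9)=-27, f(10)=-1127, f(11)=1181, f(12)=1073, f(13)=-3435, f(14)=1289, f(15)=5581, f(16)=-8159, f(17)=-3003, f(18)=19321; answer 19321
Stage 2: A1 = 19321; c = 4; total draws C(7,5) = 21; favorable C(3,1)*C(4,4) = 3; P = 1/7; answer 1/7
Stage 3: A2 = 1/7; threaded value p + q = 8; w = -16; remainder = value at the root: -4*(-16)^4 + 7*(-16)^3 - 6*(-16)^2 + 2*(-16)^1 - 9 = (-262144) + (-28672) + (-1536) + (-32) + (-9) = -292393; answer -292393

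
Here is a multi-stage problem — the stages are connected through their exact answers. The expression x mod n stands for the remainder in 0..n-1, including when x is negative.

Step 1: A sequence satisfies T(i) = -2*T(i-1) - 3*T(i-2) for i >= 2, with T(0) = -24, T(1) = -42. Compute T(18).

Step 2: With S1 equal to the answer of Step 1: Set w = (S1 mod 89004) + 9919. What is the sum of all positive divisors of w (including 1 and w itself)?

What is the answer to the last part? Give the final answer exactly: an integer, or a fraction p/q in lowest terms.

25000

Step 1: T(2) = -2*(-42) - 3*(-24) = 156; iterating: T(2)=156, T(3)=-186, T(4)=-96, T(5)=750, T(6)=-1212, T(7)=174, T(8)=3288, T(9)=-7098, T(10)=4332, T(11)=12630, T(12)=-38256, T(13)=38622, T(14)=37524, T(15)=-190914, T(16)=269256, T(17)=34230, T(18)=-876228; answer -876228
Step 2: S1 = -876228; w = 23731; 23731 = 19 * 1249; sigma = (1 + 19) * (1 + 1249) = 20 * 1250 = 25000; answer 25000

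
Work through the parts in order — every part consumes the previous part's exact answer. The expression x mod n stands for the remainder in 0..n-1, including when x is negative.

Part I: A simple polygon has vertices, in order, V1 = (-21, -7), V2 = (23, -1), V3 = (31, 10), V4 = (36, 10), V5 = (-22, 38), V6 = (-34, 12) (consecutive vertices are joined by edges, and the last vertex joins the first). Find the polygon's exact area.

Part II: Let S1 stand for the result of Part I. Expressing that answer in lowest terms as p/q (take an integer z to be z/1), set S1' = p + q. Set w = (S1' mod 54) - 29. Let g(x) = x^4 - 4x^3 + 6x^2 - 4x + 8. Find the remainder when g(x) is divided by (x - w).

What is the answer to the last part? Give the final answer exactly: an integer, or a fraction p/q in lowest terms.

50632

Part I: cross terms: (-21*-1 - 23*-7)=182, (23*10 - 31*-1)=261, (31*10 - 36*10)=-50, (36*38 - -22*10)=1588, (-22*12 - -34*38)=1028, (-34*-7 - -21*12)=490; twice the area = |3499| = 3499; area = 3499/2; answer 3499/2
Part II: S1 = 3499/2; threaded value p + q = 3501; w = 16; remainder = value at the root: 1*(16)^4 - 4*(16)^3 + 6*(16)^2 - 4*(16)^1 + 8 = (65536) + (-16384) + (1536) + (-64) + (8) = 50632; answer 50632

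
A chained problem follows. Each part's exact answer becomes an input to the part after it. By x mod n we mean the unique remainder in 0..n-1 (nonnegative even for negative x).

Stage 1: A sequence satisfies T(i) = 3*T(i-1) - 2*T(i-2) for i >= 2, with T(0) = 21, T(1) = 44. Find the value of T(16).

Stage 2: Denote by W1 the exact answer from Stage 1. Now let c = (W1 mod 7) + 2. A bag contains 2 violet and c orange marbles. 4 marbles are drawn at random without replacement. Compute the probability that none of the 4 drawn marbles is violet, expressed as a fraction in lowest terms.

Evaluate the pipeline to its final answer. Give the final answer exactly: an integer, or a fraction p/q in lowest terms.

Stage 1: T(2) = 3*(44) - 2*(21) = 90; iterating: T(2)=90, T(3)=182, T(4)=366, T(5)=734, T(6)=1470, T(7)=2942, T(8)=5886, T(9)=11774, T(10)=23550, T(11)=47102, T(12)=94206, T(13)=188414, T(14)=376830, T(15)=753662, T(16)=1507326; answer 1507326
Stage 2: W1 = 1507326; c = 4; total draws C(6,4) = 15; favorable C(4,4) = 1; P = 1/15; answer 1/15

1/15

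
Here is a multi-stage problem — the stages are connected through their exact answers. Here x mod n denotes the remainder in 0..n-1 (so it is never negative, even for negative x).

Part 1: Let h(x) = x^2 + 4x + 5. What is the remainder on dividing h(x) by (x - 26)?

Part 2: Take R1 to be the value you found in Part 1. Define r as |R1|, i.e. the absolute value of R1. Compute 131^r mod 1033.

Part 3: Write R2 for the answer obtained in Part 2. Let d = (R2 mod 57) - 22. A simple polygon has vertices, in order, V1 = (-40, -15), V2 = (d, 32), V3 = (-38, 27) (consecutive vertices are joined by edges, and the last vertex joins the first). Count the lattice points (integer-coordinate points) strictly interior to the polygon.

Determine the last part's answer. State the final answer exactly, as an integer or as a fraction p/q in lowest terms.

Part 1: remainder = value at the root: 1*(26)^2 + 4*(26)^1 + 5 = (676) + (104) + (5) = 785; answer 785
Part 2: R1 = 785; r = 785; squarings mod 1033: 131^1=131, 131^2=633, 131^4=918, 131^8=829, 131^16=296, 131^32=844, 131^64=599, 131^128=350, 131^256=606, 131^512=521; 131^785 = 131^1 * 131^16 * 131^256 * 131^512 = 140 (mod 1033); answer 140
Part 3: R2 = 140; d = 4; cross terms: (-40*32 - 4*-15)=-1220, (4*27 - -38*32)=1324, (-38*-15 - -40*27)=1650; twice the area = |1754| = 1754; area = 877; boundary points = 1 + 1 + 2 = 4; strictly interior points = area - boundary/2 + 1 = 876; answer 876

876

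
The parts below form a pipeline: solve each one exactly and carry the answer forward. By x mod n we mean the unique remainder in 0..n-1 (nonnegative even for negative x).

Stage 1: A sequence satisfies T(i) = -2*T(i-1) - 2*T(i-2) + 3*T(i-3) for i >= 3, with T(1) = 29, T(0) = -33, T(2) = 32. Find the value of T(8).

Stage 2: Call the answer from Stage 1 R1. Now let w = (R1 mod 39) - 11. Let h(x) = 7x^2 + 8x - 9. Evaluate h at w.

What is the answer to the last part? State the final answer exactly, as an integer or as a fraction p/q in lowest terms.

1278

Stage 1: T(3) = -2*(32) - 2*(29) + 3*(-33) = -221; iterating: T(3)=-221, T(4)=465, T(5)=-392, T(6)=-809, T(7)=3797, T(8)=-7152; answer -7152
Stage 2: R1 = -7152; w = 13; 7*(13)^2 + 8*(13)^1 - 9 = (1183) + (104) + (-9) = 1278; answer 1278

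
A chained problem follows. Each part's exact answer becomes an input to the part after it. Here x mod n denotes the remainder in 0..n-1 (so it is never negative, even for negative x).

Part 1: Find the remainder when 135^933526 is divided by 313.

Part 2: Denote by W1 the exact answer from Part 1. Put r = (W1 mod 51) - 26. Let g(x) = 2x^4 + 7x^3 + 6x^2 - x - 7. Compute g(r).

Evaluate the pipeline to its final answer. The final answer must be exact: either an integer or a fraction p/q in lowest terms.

134395

Part 1: squarings mod 313: 135^1=135, 135^2=71, 135^4=33, 135^8=150, 135^16=277, 135^32=44, 135^64=58, 135^128=234, 135^256=294, 135^512=48, 135^1024=113, 135^2048=249, 135^4096=27, 135^8192=103, 135^16384=280, 135^32768=150, 135^65536=277, 135^131072=44, 135^262144=58, 135^524288=234; 135^933526 = 135^2 * 135^4 * 135^16 * 135^128 * 135^512 * 135^1024 * 135^2048 * 135^4096 * 135^8192 * 135^131072 * 135^262144 * 135^524288 = 162 (mod 313); answer 162
Part 2: W1 = 162; r = -17; 2*(-17)^4 + 7*(-17)^3 + 6*(-17)^2 - 1*(-17)^1 - 7 = (167042) + (-34391) + (1734) + (17) + (-7) = 134395; answer 134395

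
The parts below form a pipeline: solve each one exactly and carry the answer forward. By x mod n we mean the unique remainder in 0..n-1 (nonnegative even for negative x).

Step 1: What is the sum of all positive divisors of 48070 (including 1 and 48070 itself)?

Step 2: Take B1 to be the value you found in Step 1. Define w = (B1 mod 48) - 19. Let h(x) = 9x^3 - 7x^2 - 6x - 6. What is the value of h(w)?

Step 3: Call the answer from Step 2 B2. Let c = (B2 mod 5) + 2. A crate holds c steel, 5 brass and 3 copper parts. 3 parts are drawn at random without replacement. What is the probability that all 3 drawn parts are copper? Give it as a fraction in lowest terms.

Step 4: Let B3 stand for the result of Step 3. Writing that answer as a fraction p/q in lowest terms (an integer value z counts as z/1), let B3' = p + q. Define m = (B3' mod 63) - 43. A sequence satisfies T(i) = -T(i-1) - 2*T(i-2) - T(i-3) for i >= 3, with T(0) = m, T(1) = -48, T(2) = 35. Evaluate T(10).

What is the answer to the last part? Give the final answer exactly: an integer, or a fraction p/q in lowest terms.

462

Step 1: 48070 = 2 * 5 * 11 * 19 * 23; sigma = (1 + 2) * (1 + 5) * (1 + 11) * (1 + 19) * (1 + 23) = 3 * 6 * 12 * 20 * 24 = 103680; answer 103680
Step 2: B1 = 103680; w = -19; 9*(-19)^3 - 7*(-19)^2 - 6*(-19)^1 - 6 = (-61731) + (-2527) + (114) + (-6) = -64150; answer -64150
Step 3: B2 = -64150; c = 2; total draws C(10,3) = 120; favorable C(3,3) = 1; P = 1/120; answer 1/120
Step 4: B3 = 1/120; threaded value p + q = 121; m = 15; T(3) = -1*(35) - 2*(-48) - 1*(15) = 46; iterating: T(3)=46, T(4)=-68, T(5)=-59, T(6)=149, T(7)=37, T(8)=-276, T(9)=53, T(10)=462; answer 462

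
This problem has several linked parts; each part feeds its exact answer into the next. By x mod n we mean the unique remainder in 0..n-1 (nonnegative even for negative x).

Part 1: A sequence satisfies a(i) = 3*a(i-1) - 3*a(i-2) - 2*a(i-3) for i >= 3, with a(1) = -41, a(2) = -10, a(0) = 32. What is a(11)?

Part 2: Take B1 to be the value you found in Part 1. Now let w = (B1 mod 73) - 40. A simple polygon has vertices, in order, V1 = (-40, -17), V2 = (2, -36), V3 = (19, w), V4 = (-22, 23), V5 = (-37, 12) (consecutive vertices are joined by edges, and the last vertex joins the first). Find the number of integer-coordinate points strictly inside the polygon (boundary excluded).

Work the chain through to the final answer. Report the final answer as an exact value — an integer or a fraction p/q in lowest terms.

Part 1: a(3) = 3*(-10) - 3*(-41) - 2*(32) = 29; iterating: a(3)=29, a(4)=199, a(5)=530, a(6)=935, a(7)=817, a(8)=-1414, a(9)=-8563, a(10)=-23081, a(11)=-40726; answer -40726
Part 2: B1 = -40726; w = -32; cross terms: (-40*-36 - 2*-17)=1474, (2*-32 - 19*-36)=620, (19*23 - -22*-32)=-267, (-22*12 - -37*23)=587, (-37*-17 - -40*12)=1109; twice the area = |3523| = 3523; area = 3523/2; boundary points = 1 + 1 + 1 + 1 + 1 = 5; strictly interior points = area - boundary/2 + 1 = 1760; answer 1760

1760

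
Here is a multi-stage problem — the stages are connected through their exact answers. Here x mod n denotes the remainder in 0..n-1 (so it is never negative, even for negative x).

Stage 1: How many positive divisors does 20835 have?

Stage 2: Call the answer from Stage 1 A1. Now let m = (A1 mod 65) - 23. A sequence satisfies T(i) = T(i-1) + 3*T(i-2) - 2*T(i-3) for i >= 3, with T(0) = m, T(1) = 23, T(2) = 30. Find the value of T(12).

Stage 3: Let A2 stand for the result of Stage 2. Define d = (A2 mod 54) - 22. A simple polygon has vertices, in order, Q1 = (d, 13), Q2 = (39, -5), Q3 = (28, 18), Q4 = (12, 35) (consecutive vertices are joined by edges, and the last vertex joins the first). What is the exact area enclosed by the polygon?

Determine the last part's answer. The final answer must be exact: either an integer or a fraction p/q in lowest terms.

815/2

Stage 1: 20835 = 3^2 * 5 * 463; number of divisors = (2+1) * (1+1) * (1+1) = 12; answer 12
Stage 2: A1 = 12; m = -11; T(3) = 1*(30) + 3*(23) - 2*(-11) = 121; iterating: T(3)=121, T(4)=165, T(5)=468, T(6)=721, T(7)=1795, T(8)=3022, T(9)=6965, T(10)=12441, T(11)=27292, T(12)=50685; answer 50685
Stage 3: A2 = 50685; d = 11; cross terms: (11*-5 - 39*13)=-562, (39*18 - 28*-5)=842, (28*35 - 12*18)=764, (12*13 - 11*35)=-229; twice the area = |815| = 815; area = 815/2; answer 815/2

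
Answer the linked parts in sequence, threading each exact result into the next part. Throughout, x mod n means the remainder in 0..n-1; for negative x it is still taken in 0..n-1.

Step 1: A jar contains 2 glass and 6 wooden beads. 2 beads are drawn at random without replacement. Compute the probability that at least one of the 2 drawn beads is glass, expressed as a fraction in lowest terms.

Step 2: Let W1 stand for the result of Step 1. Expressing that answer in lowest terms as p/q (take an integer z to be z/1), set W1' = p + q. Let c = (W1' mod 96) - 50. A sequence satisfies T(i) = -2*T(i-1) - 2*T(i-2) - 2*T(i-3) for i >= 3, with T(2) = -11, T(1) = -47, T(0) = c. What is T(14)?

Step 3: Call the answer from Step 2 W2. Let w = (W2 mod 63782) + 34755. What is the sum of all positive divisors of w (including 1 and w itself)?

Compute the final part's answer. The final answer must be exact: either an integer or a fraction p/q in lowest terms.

Step 1: total draws C(8,2) = 28; complement C(6,2) = 15; favorable 28 - 15 = 13; P = 13/28; answer 13/28
Step 2: W1 = 13/28; threaded value p + q = 41; c = -9; T(3) = -2*(-11) - 2*(-47) - 2*(-9) = 134; iterating: T(3)=134, T(4)=-152, T(5)=58, T(6)=-80, T(7)=348, T(8)=-652, T(9)=768, T(10)=-928, T(11)=1624, T(12)=-2928, T(13)=4464, T(14)=-6320; answer -6320
Step 3: W2 = -6320; w = 92217; 92217 = 3 * 59 * 521; sigma = (1 + 3) * (1 + 59) * (1 + 521) = 4 * 60 * 522 = 125280; answer 125280

125280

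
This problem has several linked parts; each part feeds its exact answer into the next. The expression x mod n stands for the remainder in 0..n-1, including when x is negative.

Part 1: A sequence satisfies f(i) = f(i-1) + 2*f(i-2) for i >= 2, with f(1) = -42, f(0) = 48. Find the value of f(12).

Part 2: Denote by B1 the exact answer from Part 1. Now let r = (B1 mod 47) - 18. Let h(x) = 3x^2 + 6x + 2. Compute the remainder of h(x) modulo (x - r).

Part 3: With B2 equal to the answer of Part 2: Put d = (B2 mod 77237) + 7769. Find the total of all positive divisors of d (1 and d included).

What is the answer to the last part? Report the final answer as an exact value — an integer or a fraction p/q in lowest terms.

14670

Part 1: f(2) = 1*(-42) + 2*(48) = 54; iterating: f(2)=54, f(3)=-30, f(4)=78, f(5)=18, f(6)=174, f(7)=210, f(8)=558, f(9)=978, f(10)=2094, f(11)=4050, f(12)=8238; answer 8238
Part 2: B1 = 8238; r = -5; remainder = value at the root: 3*(-5)^2 + 6*(-5)^1 + 2 = (75) + (-30) + (2) = 47; answer 47
Part 3: B2 = 47; d = 7816; 7816 = 2^3 * 977; sigma = (1 + 2 + 4 + 8) * (1 + 977) = 15 * 978 = 14670; answer 14670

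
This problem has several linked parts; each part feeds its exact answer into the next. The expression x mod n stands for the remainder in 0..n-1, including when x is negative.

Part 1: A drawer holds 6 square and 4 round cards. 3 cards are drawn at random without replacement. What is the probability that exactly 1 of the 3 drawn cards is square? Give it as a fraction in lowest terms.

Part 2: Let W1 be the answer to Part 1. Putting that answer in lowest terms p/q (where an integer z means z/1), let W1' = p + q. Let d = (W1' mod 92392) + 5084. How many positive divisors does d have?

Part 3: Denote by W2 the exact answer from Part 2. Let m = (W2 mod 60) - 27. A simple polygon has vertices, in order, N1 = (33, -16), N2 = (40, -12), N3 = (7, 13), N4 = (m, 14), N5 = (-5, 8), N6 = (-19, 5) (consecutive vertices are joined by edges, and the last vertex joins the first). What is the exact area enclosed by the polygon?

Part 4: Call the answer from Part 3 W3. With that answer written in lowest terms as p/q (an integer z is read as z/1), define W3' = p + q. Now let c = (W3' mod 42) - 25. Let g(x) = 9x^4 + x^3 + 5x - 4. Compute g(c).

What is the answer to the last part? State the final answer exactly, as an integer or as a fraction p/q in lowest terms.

184832

Part 1: total draws C(10,3) = 120; favorable C(6,1)*C(4,2) = 36; P = 3/10; answer 3/10
Part 2: W1 = 3/10; threaded value p + q = 13; d = 5097; 5097 = 3 * 1699; number of divisors = (1+1) * (1+1) = 4; answer 4
Part 3: W2 = 4; m = -23; cross terms: (33*-12 - 40*-16)=244, (40*13 - 7*-12)=604, (7*14 - -23*13)=397, (-23*8 - -5*14)=-114, (-5*5 - -19*8)=127, (-19*-16 - 33*5)=139; twice the area = |1397| = 1397; area = 1397/2; answer 1397/2
Part 4: W3 = 1397/2; threaded value p + q = 1399; c = -12; 9*(-12)^4 + 1*(-12)^3 + 5*(-12)^1 - 4 = (186624) + (-1728) + (-60) + (-4) = 184832; answer 184832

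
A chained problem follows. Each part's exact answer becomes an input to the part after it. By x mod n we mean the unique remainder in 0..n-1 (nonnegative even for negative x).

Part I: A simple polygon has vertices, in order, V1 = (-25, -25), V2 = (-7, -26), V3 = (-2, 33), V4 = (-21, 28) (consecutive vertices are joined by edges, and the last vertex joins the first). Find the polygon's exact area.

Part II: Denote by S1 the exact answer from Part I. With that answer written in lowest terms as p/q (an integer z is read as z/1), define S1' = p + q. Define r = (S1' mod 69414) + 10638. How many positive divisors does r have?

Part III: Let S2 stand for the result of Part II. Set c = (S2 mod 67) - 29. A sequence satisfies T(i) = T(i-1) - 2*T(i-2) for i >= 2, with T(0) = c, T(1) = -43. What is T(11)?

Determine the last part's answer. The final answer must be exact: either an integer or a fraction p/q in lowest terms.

-1451

Part I: cross terms: (-25*-26 - -7*-25)=475, (-7*33 - -2*-26)=-283, (-2*28 - -21*33)=637, (-21*-25 - -25*28)=1225; twice the area = |2054| = 2054; area = 1027; answer 1027
Part II: S1 = 1027; threaded value p + q = 1028; r = 11666; 11666 = 2 * 19 * 307; number of divisors = (1+1) * (1+1) * (1+1) = 8; answer 8
Part III: S2 = 8; c = -21; T(2) = 1*(-43) - 2*(-21) = -1; iterating: T(2)=-1, T(3)=85, T(4)=87, T(5)=-83, T(6)=-257, T(7)=-91, T(8)=423, T(9)=605, T(10)=-241, T(11)=-1451; answer -1451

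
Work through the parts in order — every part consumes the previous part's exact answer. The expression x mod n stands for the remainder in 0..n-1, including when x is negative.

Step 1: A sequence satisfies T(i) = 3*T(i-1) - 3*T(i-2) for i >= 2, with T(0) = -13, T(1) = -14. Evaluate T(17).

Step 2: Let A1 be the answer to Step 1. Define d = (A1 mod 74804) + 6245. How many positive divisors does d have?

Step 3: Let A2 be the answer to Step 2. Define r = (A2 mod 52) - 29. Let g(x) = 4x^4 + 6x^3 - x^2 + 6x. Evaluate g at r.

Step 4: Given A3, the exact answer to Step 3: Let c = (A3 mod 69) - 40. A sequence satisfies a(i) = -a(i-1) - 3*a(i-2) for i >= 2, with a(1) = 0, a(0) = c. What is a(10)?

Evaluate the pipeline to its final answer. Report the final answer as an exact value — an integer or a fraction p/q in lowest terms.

Step 1: T(2) = 3*(-14) - 3*(-13) = -3; iterating: T(2)=-3, T(3)=33, T(4)=108, T(5)=225, T(6)=351, T(7)=378, T(8)=81, T(9)=-891, T(10)=-2916, T(11)=-6075, T(12)=-9477, T(13)=-10206, T(14)=-2187, T(15)=24057, T(16)=78732, T(17)=164025; answer 164025
Step 2: A1 = 164025; d = 20662; 20662 = 2 * 10331; number of divisors = (1+1) * (1+1) = 4; answer 4
Step 3: A2 = 4; r = -25; 4*(-25)^4 + 6*(-25)^3 - 1*(-25)^2 + 6*(-25)^1 = (1562500) + (-93750) + (-625) + (-150) = 1467975; answer 1467975
Step 4: A3 = 1467975; c = -40; a(2) = -1*(0) - 3*(-40) = 120; iterating: a(2)=120, a(3)=-120, a(4)=-240, a(5)=600, a(6)=120, a(7)=-1920, a(8)=1560, a(9)=4200, a(10)=-8880; answer -8880

-8880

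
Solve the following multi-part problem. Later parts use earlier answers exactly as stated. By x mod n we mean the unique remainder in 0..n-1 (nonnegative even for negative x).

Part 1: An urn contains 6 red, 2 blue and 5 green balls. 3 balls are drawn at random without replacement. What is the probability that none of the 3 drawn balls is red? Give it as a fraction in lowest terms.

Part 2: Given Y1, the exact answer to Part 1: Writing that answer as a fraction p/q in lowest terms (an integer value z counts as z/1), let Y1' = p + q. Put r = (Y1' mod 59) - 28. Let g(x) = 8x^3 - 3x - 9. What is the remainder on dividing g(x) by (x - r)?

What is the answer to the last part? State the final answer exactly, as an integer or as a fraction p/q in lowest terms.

Part 1: total draws C(13,3) = 286; favorable C(7,3) = 35; P = 35/286; answer 35/286
Part 2: Y1 = 35/286; threaded value p + q = 321; r = -2; remainder = value at the root: 8*(-2)^3 - 3*(-2)^1 - 9 = (-64) + (6) + (-9) = -67; answer -67

-67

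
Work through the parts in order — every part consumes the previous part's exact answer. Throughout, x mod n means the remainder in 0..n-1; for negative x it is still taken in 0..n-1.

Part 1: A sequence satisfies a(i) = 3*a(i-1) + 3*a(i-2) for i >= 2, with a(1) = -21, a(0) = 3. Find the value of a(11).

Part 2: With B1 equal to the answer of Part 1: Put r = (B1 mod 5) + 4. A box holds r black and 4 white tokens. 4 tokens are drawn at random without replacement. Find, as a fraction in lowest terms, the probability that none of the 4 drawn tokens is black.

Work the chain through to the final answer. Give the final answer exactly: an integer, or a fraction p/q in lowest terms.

1/70

Part 1: a(2) = 3*(-21) + 3*(3) = -54; iterating: a(2)=-54, a(3)=-225, a(4)=-837, a(5)=-3186, a(6)=-12069, a(7)=-45765, a(8)=-173502, a(9)=-657801, a(10)=-2493909, a(11)=-9455130; answer -9455130
Part 2: B1 = -9455130; r = 4; total draws C(8,4) = 70; favorable C(4,4) = 1; P = 1/70; answer 1/70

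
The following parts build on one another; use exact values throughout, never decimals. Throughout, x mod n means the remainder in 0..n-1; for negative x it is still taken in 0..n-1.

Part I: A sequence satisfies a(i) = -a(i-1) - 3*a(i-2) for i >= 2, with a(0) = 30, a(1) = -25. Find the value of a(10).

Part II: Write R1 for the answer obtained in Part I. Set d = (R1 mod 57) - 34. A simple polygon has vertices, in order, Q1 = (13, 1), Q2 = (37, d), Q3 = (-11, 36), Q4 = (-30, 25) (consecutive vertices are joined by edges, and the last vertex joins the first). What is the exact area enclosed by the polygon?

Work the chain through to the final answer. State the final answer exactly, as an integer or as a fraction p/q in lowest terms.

1529/2

Part I: a(2) = -1*(-25) - 3*(30) = -65; iterating: a(2)=-65, a(3)=140, a(4)=55, a(5)=-475, a(6)=310, a(7)=1115, a(8)=-2045, a(9)=-1300, a(10)=7435; answer 7435
Part II: R1 = 7435; d = -9; cross terms: (13*-9 - 37*1)=-154, (37*36 - -11*-9)=1233, (-11*25 - -30*36)=805, (-30*1 - 13*25)=-355; twice the area = |1529| = 1529; area = 1529/2; answer 1529/2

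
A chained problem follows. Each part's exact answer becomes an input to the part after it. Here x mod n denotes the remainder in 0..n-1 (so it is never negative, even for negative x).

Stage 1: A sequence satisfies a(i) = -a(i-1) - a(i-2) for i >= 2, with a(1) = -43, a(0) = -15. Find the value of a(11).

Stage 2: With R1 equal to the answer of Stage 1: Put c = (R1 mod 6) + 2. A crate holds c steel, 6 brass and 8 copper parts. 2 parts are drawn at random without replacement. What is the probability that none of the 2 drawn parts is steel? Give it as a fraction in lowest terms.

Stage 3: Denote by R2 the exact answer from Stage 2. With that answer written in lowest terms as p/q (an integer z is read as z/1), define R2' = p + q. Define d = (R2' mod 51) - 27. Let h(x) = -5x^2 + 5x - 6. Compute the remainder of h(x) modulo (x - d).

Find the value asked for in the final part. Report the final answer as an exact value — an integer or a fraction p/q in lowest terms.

-16

Stage 1: a(2) = -1*(-43) - 1*(-15) = 58; iterating: a(2)=58, a(3)=-15, a(4)=-43, a(5)=58, a(6)=-15, a(7)=-43, a(8)=58, a(9)=-15, a(10)=-43, a(11)=58; answer 58
Stage 2: R1 = 58; c = 6; total draws C(20,2) = 190; favorable C(14,2) = 91; P = 91/190; answer 91/190
Stage 3: R2 = 91/190; threaded value p + q = 281; d = -1; remainder = value at the root: -5*(-1)^2 + 5*(-1)^1 - 6 = (-5) + (-5) + (-6) = -16; answer -16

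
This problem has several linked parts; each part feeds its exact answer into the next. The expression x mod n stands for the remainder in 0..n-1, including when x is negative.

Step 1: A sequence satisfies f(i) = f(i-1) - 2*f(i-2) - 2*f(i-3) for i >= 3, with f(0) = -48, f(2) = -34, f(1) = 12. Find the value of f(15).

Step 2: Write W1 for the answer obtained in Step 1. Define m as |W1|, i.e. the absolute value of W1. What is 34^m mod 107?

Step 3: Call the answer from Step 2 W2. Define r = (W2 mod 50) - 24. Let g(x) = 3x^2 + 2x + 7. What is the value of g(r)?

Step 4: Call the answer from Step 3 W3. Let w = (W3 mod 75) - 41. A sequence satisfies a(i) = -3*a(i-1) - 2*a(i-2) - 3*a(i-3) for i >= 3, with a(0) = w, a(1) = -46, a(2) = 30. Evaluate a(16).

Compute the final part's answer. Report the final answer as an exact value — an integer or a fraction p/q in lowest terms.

14622318

Step 1: f(3) = 1*(-34) - 2*(12) - 2*(-48) = 38; iterating: f(3)=38, f(4)=82, f(5)=74, f(6)=-166, f(7)=-478, f(8)=-294, f(9)=994, f(10)=2538, f(11)=1138, f(12)=-5926, f(13)=-13278, f(14)=-3702, f(15)=34706; answer 34706
Step 2: W1 = 34706; m = 34706; squarings mod 107: 34^1=34, 34^2=86, 34^4=13, 34^8=62, 34^16=99, 34^32=64, 34^64=30, 34^128=44, 34^256=10, 34^512=100, 34^1024=49, 34^2048=47, 34^4096=69, 34^8192=53, 34^16384=27, 34^32768=87; 34^34706 = 34^2 * 34^16 * 34^128 * 34^256 * 34^512 * 34^1024 * 34^32768 = 10 (mod 107); answer 10
Step 3: W2 = 10; r = -14; 3*(-14)^2 + 2*(-14)^1 + 7 = (588) + (-28) + (7) = 567; answer 567
Step 4: W3 = 567; w = 1; a(3) = -3*(30) - 2*(-46) - 3*(1) = -1; iterating: a(3)=-1, a(4)=81, a(5)=-331, a(6)=834, a(7)=-2083, a(8)=5574, a(9)=-15058, a(10)=40275, a(11)=-107431, a(12)=286917, a(13)=-766714, a(14)=2048601, a(15)=-5473126, a(16)=14622318; answer 14622318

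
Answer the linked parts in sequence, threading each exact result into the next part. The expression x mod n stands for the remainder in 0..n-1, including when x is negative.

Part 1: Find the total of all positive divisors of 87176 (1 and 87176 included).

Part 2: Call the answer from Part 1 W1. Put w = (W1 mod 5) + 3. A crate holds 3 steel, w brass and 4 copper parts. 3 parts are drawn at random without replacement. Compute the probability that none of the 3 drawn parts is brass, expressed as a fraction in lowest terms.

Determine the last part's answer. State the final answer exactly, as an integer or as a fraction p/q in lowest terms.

7/24

Part 1: 87176 = 2^3 * 17 * 641; sigma = (1 + 2 + 4 + 8) * (1 + 17) * (1 + 641) = 15 * 18 * 642 = 173340; answer 173340
Part 2: W1 = 173340; w = 3; total draws C(10,3) = 120; favorable C(7,3) = 35; P = 7/24; answer 7/24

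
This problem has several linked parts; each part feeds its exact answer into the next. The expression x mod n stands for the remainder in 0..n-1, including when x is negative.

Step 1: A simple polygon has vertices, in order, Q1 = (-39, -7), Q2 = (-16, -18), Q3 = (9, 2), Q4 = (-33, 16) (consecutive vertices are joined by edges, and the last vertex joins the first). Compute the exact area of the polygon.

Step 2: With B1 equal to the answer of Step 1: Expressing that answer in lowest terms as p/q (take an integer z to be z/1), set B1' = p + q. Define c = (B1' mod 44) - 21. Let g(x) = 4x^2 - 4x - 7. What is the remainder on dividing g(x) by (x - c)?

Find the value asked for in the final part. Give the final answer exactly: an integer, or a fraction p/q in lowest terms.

113

Step 1: cross terms: (-39*-18 - -16*-7)=590, (-16*2 - 9*-18)=130, (9*16 - -33*2)=210, (-33*-7 - -39*16)=855; twice the area = |1785| = 1785; area = 1785/2; answer 1785/2
Step 2: B1 = 1785/2; threaded value p + q = 1787; c = 6; remainder = value at the root: 4*(6)^2 - 4*(6)^1 - 7 = (144) + (-24) + (-7) = 113; answer 113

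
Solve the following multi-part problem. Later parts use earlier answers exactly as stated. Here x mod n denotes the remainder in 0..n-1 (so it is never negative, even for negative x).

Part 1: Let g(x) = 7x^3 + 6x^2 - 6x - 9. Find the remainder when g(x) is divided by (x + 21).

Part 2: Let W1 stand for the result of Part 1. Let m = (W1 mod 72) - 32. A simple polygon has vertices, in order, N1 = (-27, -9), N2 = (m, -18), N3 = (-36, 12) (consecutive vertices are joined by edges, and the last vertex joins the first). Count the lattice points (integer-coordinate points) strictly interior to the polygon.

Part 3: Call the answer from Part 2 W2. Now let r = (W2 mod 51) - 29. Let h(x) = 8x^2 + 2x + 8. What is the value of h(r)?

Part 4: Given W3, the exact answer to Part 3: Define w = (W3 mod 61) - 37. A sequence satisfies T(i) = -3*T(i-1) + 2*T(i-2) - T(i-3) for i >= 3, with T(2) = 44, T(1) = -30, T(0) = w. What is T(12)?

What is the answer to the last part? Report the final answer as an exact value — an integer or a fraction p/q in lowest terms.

19385419

Part 1: remainder = value at the root: 7*(-21)^3 + 6*(-21)^2 - 6*(-21)^1 - 9 = (-64827) + (2646) + (126) + (-9) = -62064; answer -62064
Part 2: W1 = -62064; m = -32; cross terms: (-27*-18 - -32*-9)=198, (-32*12 - -36*-18)=-1032, (-36*-9 - -27*12)=648; twice the area = |-186| = 186; area = 93; boundary points = 1 + 2 + 3 = 6; strictly interior points = area - boundary/2 + 1 = 91; answer 91
Part 3: W2 = 91; r = 11; 8*(11)^2 + 2*(11)^1 + 8 = (968) + (22) + (8) = 998; answer 998
Part 4: W3 = 998; w = -15; T(3) = -3*(44) + 2*(-30) - 1*(-15) = -177; iterating: T(3)=-177, T(4)=649, T(5)=-2345, T(6)=8510, T(7)=-30869, T(8)=111972, T(9)=-406164, T(10)=1473305, T(11)=-5344215, T(12)=19385419; answer 19385419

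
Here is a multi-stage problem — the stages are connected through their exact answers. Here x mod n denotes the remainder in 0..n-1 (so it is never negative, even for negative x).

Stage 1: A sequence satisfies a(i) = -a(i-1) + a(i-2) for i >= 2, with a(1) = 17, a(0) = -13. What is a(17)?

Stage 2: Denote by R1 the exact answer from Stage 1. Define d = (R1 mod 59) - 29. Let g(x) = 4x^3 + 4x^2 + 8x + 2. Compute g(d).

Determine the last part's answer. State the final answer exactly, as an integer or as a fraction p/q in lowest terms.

2370

Stage 1: a(2) = -1*(17) + 1*(-13) = -30; iterating: a(2)=-30, a(3)=47, a(4)=-77, a(5)=124, a(6)=-201, a(7)=325, a(8)=-526, a(9)=851, a(10)=-1377, a(11)=2228, a(12)=-3605, a(13)=5833, a(14)=-9438, a(15)=15271, a(16)=-24709, a(17)=39980; answer 39980
Stage 2: R1 = 39980; d = 8; 4*(8)^3 + 4*(8)^2 + 8*(8)^1 + 2 = (2048) + (256) + (64) + (2) = 2370; answer 2370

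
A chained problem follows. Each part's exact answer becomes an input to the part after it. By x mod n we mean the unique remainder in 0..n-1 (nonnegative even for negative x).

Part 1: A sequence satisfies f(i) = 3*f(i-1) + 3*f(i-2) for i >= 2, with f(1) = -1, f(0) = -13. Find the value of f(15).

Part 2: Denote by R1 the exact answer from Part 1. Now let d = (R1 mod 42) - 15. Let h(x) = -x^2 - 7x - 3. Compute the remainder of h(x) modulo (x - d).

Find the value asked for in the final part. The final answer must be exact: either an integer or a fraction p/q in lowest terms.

Part 1: f(2) = 3*(-1) + 3*(-13) = -42; iterating: f(2)=-42, f(3)=-129, f(4)=-513, f(5)=-1926, f(6)=-7317, f(7)=-27729, f(8)=-105138, f(9)=-398601, f(10)=-1511217, f(11)=-5729454, f(12)=-21722013, f(13)=-82354401, f(14)=-312229242, f(15)=-1183750929; answer -1183750929
Part 2: R1 = -1183750929; d = -12; remainder = value at the root: -1*(-12)^2 - 7*(-12)^1 - 3 = (-144) + (84) + (-3) = -63; answer -63

-63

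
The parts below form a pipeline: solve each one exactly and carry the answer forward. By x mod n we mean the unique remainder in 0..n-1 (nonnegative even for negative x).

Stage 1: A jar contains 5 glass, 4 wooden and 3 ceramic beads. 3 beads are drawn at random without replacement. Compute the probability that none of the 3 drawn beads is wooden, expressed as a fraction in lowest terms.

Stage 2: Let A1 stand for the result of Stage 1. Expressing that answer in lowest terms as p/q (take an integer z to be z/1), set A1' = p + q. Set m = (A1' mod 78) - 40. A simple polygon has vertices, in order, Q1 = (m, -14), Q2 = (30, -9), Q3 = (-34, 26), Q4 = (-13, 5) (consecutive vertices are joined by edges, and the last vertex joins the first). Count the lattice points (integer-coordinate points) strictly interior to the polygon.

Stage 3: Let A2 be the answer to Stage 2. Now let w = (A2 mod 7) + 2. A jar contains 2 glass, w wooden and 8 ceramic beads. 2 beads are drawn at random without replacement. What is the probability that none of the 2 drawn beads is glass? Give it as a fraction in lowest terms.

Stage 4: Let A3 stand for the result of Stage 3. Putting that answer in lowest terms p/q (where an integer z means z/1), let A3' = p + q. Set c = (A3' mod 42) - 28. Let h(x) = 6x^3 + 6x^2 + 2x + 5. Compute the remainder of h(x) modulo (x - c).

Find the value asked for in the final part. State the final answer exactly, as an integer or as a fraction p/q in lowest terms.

Stage 1: total draws C(12,3) = 220; favorable C(8,3) = 56; P = 14/55; answer 14/55
Stage 2: A1 = 14/55; threaded value p + q = 69; m = 29; cross terms: (29*-9 - 30*-14)=159, (30*26 - -34*-9)=474, (-34*5 - -13*26)=168, (-13*-14 - 29*5)=37; twice the area = |838| = 838; area = 419; boundary points = 1 + 1 + 21 + 1 = 24; strictly interior points = area - boundary/2 + 1 = 408; answer 408
Stage 3: A2 = 408; w = 4; total draws C(14,2) = 91; favorable C(12,2) = 66; P = 66/91; answer 66/91
Stage 4: A3 = 66/91; threaded value p + q = 157; c = 3; remainder = value at the root: 6*(3)^3 + 6*(3)^2 + 2*(3)^1 + 5 = (162) + (54) + (6) + (5) = 227; answer 227

227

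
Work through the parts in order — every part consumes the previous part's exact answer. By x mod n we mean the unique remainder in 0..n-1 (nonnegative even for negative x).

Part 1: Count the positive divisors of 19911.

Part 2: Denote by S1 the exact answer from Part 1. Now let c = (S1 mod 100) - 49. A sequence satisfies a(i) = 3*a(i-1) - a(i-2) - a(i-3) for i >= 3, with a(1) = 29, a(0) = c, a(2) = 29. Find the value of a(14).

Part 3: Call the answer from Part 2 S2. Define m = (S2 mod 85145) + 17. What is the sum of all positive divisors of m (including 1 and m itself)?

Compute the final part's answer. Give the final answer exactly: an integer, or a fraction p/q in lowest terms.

71982

Part 1: 19911 = 3 * 6637; number of divisors = (1+1) * (1+1) = 4; answer 4
Part 2: S1 = 4; c = -45; a(3) = 3*(29) - 1*(29) - 1*(-45) = 103; iterating: a(3)=103, a(4)=251, a(5)=621, a(6)=1509, a(7)=3655, a(8)=8835, a(9)=21341, a(10)=51533, a(11)=124423, a(12)=300395, a(13)=725229, a(14)=1750869; answer 1750869
Part 3: S2 = 1750869; m = 47986; 47986 = 2 * 23993; sigma = (1 + 2) * (1 + 23993) = 3 * 23994 = 71982; answer 71982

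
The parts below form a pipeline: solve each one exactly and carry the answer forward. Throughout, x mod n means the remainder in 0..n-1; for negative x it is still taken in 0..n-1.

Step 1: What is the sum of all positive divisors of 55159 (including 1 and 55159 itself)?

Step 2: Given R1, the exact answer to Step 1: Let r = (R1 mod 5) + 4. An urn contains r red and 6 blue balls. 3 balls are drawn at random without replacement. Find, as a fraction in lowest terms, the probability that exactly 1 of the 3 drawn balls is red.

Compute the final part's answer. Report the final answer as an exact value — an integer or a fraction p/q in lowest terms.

5/11

Step 1: 55159 = 13 * 4243; sigma = (1 + 13) * (1 + 4243) = 14 * 4244 = 59416; answer 59416
Step 2: R1 = 59416; r = 5; total draws C(11,3) = 165; favorable C(5,1)*C(6,2) = 75; P = 5/11; answer 5/11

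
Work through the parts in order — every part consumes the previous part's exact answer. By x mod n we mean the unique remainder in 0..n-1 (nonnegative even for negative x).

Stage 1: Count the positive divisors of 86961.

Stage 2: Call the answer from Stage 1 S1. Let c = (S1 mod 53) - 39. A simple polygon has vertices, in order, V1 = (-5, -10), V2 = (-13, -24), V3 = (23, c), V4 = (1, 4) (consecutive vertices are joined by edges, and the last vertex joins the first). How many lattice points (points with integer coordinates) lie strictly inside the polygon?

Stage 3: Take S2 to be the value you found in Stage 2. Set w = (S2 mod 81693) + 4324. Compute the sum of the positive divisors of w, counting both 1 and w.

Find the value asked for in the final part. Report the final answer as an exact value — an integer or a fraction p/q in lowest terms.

Stage 1: 86961 = 3 * 7 * 41 * 101; number of divisors = (1+1) * (1+1) * (1+1) * (1+1) = 16; answer 16
Stage 2: S1 = 16; c = -23; cross terms: (-5*-24 - -13*-10)=-10, (-13*-23 - 23*-24)=851, (23*4 - 1*-23)=115, (1*-10 - -5*4)=10; twice the area = |966| = 966; area = 483; boundary points = 2 + 1 + 1 + 2 = 6; strictly interior points = area - boundary/2 + 1 = 481; answer 481
Stage 3: S2 = 481; w = 4805; 4805 = 5 * 31^2; sigma = (1 + 5) * (1 + 31 + 961) = 6 * 993 = 5958; answer 5958

5958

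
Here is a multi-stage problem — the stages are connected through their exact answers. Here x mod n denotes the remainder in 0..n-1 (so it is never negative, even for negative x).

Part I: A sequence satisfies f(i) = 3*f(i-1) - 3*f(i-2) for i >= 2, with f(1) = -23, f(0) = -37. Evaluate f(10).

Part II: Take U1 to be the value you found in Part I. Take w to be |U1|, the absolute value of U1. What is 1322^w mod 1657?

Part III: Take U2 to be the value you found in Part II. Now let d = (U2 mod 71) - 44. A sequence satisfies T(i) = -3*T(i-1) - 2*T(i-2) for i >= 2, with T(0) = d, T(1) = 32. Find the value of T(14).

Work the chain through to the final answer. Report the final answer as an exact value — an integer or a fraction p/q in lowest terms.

Part I: f(2) = 3*(-23) - 3*(-37) = 42; iterating: f(2)=42, f(3)=195, f(4)=459, f(5)=792, f(6)=999, f(7)=621, f(8)=-1134, f(9)=-5265, f(10)=-12393; answer -12393
Part II: U1 = -12393; w = 12393; squarings mod 1657: 1322^1=1322, 1322^2=1206, 1322^4=1247, 1322^8=743, 1322^16=268, 1322^32=573, 1322^64=243, 1322^128=1054, 1322^256=726, 1322^512=150, 1322^1024=959, 1322^2048=46, 1322^4096=459, 1322^8192=242; 1322^12393 = 1322^1 * 1322^8 * 1322^32 * 1322^64 * 1322^4096 * 1322^8192 = 570 (mod 1657); answer 570
Part III: U2 = 570; d = -42; T(2) = -3*(32) - 2*(-42) = -12; iterating: T(2)=-12, T(3)=-28, T(4)=108, T(5)=-268, T(6)=588, T(7)=-1228, T(8)=2508, T(9)=-5068, T(10)=10188, T(11)=-20428, T(12)=40908, T(13)=-81868, T(14)=163788; answer 163788

163788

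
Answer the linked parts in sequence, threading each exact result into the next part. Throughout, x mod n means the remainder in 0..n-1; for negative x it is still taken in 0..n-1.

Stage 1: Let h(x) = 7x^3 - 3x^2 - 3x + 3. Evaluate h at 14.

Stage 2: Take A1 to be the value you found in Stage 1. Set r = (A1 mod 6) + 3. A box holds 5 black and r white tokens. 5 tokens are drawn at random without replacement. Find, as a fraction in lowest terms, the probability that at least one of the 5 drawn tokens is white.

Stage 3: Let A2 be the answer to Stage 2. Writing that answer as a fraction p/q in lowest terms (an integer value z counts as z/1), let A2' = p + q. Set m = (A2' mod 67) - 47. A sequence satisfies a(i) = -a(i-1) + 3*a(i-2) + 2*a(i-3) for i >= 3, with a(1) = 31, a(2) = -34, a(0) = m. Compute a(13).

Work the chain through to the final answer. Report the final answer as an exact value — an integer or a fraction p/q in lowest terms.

Stage 1: 7*(14)^3 - 3*(14)^2 - 3*(14)^1 + 3 = (19208) + (-588) + (-42) + (3) = 18581; answer 18581
Stage 2: A1 = 18581; r = 8; total draws C(13,5) = 1287; complement C(5,5) = 1; favorable 1287 - 1 = 1286; P = 1286/1287; answer 1286/1287
Stage 3: A2 = 1286/1287; threaded value p + q = 2573; m = -20; a(3) = -1*(-34) + 3*(31) + 2*(-20) = 87; iterating: a(3)=87, a(4)=-127, a(5)=320, a(6)=-527, a(7)=1233, a(8)=-2174, a(9)=4819, a(10)=-8875, a(11)=18984, a(12)=-35971, a(13)=75173; answer 75173

75173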